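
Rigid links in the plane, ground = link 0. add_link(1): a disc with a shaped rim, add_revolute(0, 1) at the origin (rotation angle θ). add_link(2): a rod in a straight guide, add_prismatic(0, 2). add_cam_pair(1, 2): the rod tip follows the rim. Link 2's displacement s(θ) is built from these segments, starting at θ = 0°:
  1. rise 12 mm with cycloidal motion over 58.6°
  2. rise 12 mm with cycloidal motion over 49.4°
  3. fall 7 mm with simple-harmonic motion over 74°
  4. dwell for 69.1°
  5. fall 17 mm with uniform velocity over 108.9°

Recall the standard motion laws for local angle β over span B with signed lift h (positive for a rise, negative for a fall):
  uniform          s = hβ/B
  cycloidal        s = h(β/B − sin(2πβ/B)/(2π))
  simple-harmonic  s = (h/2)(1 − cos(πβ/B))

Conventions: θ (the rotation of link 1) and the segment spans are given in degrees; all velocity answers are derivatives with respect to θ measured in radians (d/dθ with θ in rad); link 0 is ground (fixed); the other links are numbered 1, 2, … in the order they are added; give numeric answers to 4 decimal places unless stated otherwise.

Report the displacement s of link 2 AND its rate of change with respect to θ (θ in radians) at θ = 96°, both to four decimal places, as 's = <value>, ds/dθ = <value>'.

segment 1 (0° to 58.6°, cycloidal, h = 12) is passed completely: s = 0.0000 + (12) = 12.0000
θ = 96° falls in segment 2 (58.6° to 108°, cycloidal, h = 12): β = 96 − 58.6 = 37.4°, B = 49.4°; Δs = 12·(0.7571 − sin(2π·0.7571)/(2π)) = 10.9930; s = 12.0000 + 10.9930 = 22.9930
velocity in seg [58.6°–108°] (cycloidal), θ in radians: β = 37.4° = 0.6528 rad, B = 49.4° = 0.8622 rad; ds/dθ = (h/B)(1 − cos(2πβ/B)) = (12/0.8622)(1 − cos(2π·0.7571)) = 13.298627 mm/rad

s = 22.9930, ds/dθ = 13.2986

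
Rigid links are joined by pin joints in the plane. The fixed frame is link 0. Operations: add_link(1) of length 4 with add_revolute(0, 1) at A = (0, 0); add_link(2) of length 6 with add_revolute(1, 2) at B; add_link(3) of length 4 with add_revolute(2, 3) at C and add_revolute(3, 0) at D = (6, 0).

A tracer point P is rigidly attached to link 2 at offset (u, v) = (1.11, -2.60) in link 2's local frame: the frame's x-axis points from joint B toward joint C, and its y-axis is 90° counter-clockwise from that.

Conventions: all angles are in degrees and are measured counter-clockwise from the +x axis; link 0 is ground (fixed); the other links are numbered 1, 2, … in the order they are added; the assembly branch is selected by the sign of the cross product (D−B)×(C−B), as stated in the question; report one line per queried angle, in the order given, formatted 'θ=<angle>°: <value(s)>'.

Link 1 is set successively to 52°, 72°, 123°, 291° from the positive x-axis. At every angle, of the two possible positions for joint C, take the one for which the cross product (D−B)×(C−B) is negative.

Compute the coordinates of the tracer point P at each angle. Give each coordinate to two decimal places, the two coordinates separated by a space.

A=(0,0), D=(6.00,0)
θ=52°: B = A + 4.00·(cos52°, sin52°) = (2.4626, 3.1520)
θ=52°: |BD| = 4.7380
θ=52°: circle(B,6.00) ∩ circle(D,4.00): a=4.4796, h=3.9916
θ=52°:   candidates: C₊=(8.4626,3.1520) cross=18.912; C₋=(3.1516,-2.8083) cross=-18.912
θ=52°:   branch - wants cross < 0 → take C=(3.1516,-2.8083) (cross=-18.912)
θ=52°: ex = (C−B)/|BC| = (0.1148,-0.9934); ey = (0.9934,0.1148)
θ=52°: P = B + 1.11·ex + -2.60·ey = (0.0073,1.7509)
θ=72°: B = A + 4.00·(cos72°, sin72°) = (1.2361, 3.8042)
θ=72°: |BD| = 6.0965
θ=72°: circle(B,6.00) ∩ circle(D,4.00): a=4.6885, h=3.7440
θ=72°:   candidates: C₊=(7.2361,3.8042) cross=22.825; C₋=(2.5635,-2.0471) cross=-22.825
θ=72°:   branch - wants cross < 0 → take C=(2.5635,-2.0471) (cross=-22.825)
θ=72°: ex = (C−B)/|BC| = (0.2212,-0.9752); ey = (0.9752,0.2212)
θ=72°: P = B + 1.11·ex + -2.60·ey = (-1.0539,2.1465)
θ=123°: B = A + 4.00·(cos123°, sin123°) = (-2.1786, 3.3547)
θ=123°: |BD| = 8.8398
θ=123°: circle(B,6.00) ∩ circle(D,4.00): a=5.5512, h=2.2770
θ=123°:   candidates: C₊=(3.8214,3.3547) cross=20.128; C₋=(2.0932,-0.8586) cross=-20.128
θ=123°:   branch - wants cross < 0 → take C=(2.0932,-0.8586) (cross=-20.128)
θ=123°: ex = (C−B)/|BC| = (0.7120,-0.7022); ey = (0.7022,0.7120)
θ=123°: P = B + 1.11·ex + -2.60·ey = (-3.2140,0.7241)
θ=291°: B = A + 4.00·(cos291°, sin291°) = (1.4335, -3.7343)
θ=291°: |BD| = 5.8990
θ=291°: circle(B,6.00) ∩ circle(D,4.00): a=4.6447, h=3.7983
θ=291°:   candidates: C₊=(2.6246,2.1463) cross=22.406; C₋=(7.4335,-3.7343) cross=-22.406
θ=291°:   branch - wants cross < 0 → take C=(7.4335,-3.7343) (cross=-22.406)
θ=291°: ex = (C−B)/|BC| = (1.0000,0.0000); ey = (-0.0000,1.0000)
θ=291°: P = B + 1.11·ex + -2.60·ey = (2.5435,-6.3343)

θ=52°: 0.01 1.75
θ=72°: -1.05 2.15
θ=123°: -3.21 0.72
θ=291°: 2.54 -6.33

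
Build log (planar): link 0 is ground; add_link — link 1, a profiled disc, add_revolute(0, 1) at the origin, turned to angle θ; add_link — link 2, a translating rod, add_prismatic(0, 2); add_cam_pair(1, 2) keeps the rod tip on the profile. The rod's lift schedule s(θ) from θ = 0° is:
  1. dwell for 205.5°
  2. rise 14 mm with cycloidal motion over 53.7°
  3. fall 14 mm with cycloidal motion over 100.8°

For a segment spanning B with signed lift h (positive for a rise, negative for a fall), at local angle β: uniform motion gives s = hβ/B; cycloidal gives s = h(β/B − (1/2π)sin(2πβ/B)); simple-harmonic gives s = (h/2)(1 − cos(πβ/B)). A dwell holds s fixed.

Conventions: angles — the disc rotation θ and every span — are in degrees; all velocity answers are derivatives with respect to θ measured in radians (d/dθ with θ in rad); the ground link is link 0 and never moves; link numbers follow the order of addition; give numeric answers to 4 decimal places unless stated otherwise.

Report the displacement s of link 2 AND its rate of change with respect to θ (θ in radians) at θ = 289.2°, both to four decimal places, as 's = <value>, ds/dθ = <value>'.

seg 1 [0°–205.5°] dwell: s stays 0.0000
seg 2 [205.5°–259.2°] cycloidal, h=14: full span → s += 14 → s = 14.0000
seg 3 [259.2°–360°] cycloidal, h=-14: θ=289.2° here. β=30, B=100.8. -14·(0.2976 − sin(2π·0.2976)/(2π)) = -2.0375 → s = 11.9625
velocity in seg [259.2°–360°] (cycloidal), θ in radians: β = 30° = 0.5236 rad, B = 100.8° = 1.7593 rad; ds/dθ = (h/B)(1 − cos(2πβ/B)) = ((-14)/1.7593)(1 − cos(2π·0.2976)) = -10.303334 mm/rad

s = 11.9625, ds/dθ = -10.3033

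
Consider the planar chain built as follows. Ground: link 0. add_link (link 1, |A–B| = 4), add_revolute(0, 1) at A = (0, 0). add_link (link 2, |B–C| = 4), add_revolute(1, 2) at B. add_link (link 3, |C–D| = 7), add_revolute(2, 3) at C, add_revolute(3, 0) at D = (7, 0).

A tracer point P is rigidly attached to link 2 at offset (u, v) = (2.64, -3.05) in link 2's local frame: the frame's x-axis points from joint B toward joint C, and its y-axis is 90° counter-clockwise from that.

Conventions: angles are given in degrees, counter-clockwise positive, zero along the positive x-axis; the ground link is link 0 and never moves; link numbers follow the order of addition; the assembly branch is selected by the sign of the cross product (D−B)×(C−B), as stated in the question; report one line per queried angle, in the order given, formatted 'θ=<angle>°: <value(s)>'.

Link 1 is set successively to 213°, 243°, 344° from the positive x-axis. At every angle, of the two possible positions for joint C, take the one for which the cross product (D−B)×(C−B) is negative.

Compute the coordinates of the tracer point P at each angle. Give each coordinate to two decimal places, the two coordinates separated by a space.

A=(0,0), D=(7.00,0)
θ=213°: B = A + 4.00·(cos213°, sin213°) = (-3.3547, -2.1786)
θ=213°: |BD| = 10.5814
θ=213°: circle(B,4.00) ∩ circle(D,7.00): a=3.7313, h=1.4412
θ=213°:   candidates: C₊=(0.0000,-0.0000) cross=15.250; C₋=(0.5934,-2.8206) cross=-15.250
θ=213°:   branch - wants cross < 0 → take C=(0.5934,-2.8206) (cross=-15.250)
θ=213°: ex = (C−B)/|BC| = (0.9870,-0.1605); ey = (0.1605,0.9870)
θ=213°: P = B + 2.64·ex + -3.05·ey = (-1.2385,-5.6128)
θ=243°: B = A + 4.00·(cos243°, sin243°) = (-1.8160, -3.5640)
θ=243°: |BD| = 9.5091
θ=243°: circle(B,4.00) ∩ circle(D,7.00): a=3.0194, h=2.6236
θ=243°:   candidates: C₊=(-0.0000,0.0000) cross=24.948; C₋=(1.9667,-4.8647) cross=-24.948
θ=243°:   branch - wants cross < 0 → take C=(1.9667,-4.8647) (cross=-24.948)
θ=243°: ex = (C−B)/|BC| = (0.9457,-0.3252); ey = (0.3252,0.9457)
θ=243°: P = B + 2.64·ex + -3.05·ey = (-0.3112,-7.3067)
θ=344°: B = A + 4.00·(cos344°, sin344°) = (3.8450, -1.1025)
θ=344°: |BD| = 3.3421
θ=344°: circle(B,4.00) ∩ circle(D,7.00): a=-3.2661, h=2.3093
θ=344°:   candidates: C₊=(-0.0000,0.0000) cross=7.718; C₋=(1.5237,-4.3600) cross=-7.718
θ=344°:   branch - wants cross < 0 → take C=(1.5237,-4.3600) (cross=-7.718)
θ=344°: ex = (C−B)/|BC| = (-0.5803,-0.8144); ey = (0.8144,-0.5803)
θ=344°: P = B + 2.64·ex + -3.05·ey = (-0.1709,-1.4825)

θ=213°: -1.24 -5.61
θ=243°: -0.31 -7.31
θ=344°: -0.17 -1.48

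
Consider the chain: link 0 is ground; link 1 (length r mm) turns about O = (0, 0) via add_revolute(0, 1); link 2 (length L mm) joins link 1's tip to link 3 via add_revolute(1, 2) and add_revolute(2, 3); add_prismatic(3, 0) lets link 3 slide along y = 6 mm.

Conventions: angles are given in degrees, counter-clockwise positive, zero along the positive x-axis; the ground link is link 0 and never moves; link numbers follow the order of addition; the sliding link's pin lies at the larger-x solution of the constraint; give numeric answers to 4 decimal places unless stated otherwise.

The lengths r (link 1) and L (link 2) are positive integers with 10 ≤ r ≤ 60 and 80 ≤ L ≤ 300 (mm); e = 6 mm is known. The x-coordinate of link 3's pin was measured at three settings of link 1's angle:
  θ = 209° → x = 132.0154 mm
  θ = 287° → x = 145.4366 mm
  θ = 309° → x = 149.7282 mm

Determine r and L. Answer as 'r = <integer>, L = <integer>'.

constraint per measurement: (x − r cos θ)² + (r sin θ − e)² = L²
subtracting the θ₁ and θ₂ equations cancels the r² and L² terms:
r = (x₁² − x₂²) / (2[(x₁cos θ₁ + e sin θ₁) − (x₂cos θ₂ + e sin θ₂)]) = 12.0000 → r = 12
L² = (x₁ − r cos θ₁)² + (r sin θ₁ − e)² = 20448.9969 → L = 143.0000 → L = 143
check at θ₃=309°: x = 149.7282 (printed 149.7282) ✓

r = 12, L = 143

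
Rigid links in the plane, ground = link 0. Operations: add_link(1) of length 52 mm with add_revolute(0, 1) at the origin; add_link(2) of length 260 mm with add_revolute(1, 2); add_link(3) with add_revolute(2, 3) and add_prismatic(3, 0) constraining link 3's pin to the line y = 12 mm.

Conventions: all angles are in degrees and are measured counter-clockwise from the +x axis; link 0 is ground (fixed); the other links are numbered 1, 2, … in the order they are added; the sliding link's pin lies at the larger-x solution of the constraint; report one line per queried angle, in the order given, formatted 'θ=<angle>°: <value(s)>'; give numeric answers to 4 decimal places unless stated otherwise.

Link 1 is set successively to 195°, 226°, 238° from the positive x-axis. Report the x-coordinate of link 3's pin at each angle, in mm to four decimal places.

geometry: r = 52 mm, L = 260 mm, e = 12 mm
θ=195°: crank pin P = (r cos θ, r sin θ) = (-50.228143, -13.458590)
θ=195°: h = r sin θ − e = -13.458590 − 12 = -25.458590
θ=195°: x = r cos θ + √(L² − h²) = -50.228143 + 258.750575 = 208.522432
θ=226°: crank pin P = (r cos θ, r sin θ) = (-36.122235, -37.405670)
θ=226°: h = r sin θ − e = -37.405670 − 12 = -49.405670
θ=226°: x = r cos θ + √(L² − h²) = -36.122235 + 255.262766 = 219.140531
θ=238°: crank pin P = (r cos θ, r sin θ) = (-27.555802, -44.098501)
θ=238°: h = r sin θ − e = -44.098501 − 12 = -56.098501
θ=238°: x = r cos θ + √(L² − h²) = -27.555802 + 253.875872 = 226.320070

θ=195°: 208.5224
θ=226°: 219.1405
θ=238°: 226.3201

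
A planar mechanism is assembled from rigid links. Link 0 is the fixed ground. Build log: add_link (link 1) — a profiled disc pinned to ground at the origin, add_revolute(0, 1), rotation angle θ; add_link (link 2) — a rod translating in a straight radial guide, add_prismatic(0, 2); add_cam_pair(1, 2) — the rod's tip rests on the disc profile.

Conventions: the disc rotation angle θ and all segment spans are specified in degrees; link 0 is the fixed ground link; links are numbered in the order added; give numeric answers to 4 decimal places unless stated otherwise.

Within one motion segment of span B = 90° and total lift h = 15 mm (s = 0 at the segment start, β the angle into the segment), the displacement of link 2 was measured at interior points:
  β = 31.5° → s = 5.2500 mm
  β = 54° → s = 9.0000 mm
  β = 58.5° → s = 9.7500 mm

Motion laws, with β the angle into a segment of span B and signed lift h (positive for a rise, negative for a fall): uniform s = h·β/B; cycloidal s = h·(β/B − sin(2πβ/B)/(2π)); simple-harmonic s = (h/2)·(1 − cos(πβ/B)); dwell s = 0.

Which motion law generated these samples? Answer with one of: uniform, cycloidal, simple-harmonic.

candidates at β/B = r: uniform s = h·r (linear in β); cycloidal s = h·(r − sin(2πr)/(2π)); simple-harmonic s = (h/2)(1 − cos(πr))
β=31.5°: printed 5.2500 | uniform 5.2500, cycloidal 3.3186, simple-harmonic 4.0951
β=54°: printed 9.0000 | uniform 9.0000, cycloidal 10.4032, simple-harmonic 9.8176
β=58.5°: printed 9.7500 | uniform 9.7500, cycloidal 11.6814, simple-harmonic 10.9049
only one law matches every sample → uniform

uniform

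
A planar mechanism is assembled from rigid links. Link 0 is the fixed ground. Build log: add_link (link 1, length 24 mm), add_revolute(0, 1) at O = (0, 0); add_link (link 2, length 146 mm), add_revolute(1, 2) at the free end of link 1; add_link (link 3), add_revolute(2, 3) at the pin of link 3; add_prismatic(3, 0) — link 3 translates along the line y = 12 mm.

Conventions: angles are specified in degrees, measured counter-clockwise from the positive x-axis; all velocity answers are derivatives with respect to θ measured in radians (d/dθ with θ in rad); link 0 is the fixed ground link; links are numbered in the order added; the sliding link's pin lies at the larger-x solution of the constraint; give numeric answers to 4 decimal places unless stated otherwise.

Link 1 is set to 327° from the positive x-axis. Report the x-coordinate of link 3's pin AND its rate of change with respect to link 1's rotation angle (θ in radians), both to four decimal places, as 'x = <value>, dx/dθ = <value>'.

geometry: r = 24 mm, L = 146 mm, e = 12 mm
crank pin P = (r cos θ, r sin θ) = (20.128094, -13.071337)
h = r sin θ − e = -13.071337 − 12 = -25.071337
x = r cos θ + √(L² − h²) = 20.128094 + 143.831249 = 163.959342
dx/dθ = −r sin θ − h·r cos θ/√(L² − h²) (θ in radians; h = -25.071337) = 16.579881

x = 163.9593, dx/dθ = 16.5799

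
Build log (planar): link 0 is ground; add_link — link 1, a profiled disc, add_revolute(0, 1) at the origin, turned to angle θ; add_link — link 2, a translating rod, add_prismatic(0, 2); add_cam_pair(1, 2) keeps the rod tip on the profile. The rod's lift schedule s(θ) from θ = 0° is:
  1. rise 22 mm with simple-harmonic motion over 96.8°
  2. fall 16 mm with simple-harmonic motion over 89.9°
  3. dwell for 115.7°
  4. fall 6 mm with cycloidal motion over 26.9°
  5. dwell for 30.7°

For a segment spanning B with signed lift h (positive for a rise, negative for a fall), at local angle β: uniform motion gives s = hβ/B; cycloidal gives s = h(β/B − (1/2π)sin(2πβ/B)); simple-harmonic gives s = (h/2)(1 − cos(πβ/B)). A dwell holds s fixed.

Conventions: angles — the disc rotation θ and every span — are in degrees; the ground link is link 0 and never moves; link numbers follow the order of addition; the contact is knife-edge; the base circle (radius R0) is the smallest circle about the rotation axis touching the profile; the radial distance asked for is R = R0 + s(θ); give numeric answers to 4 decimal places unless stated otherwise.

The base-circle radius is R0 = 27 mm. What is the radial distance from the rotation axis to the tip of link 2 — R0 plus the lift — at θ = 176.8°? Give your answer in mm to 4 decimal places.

seg 1 [0°–96.8°] simple-harmonic, h=22: full span → s += 22 → s = 22.0000
seg 2 [96.8°–186.7°] simple-harmonic, h=-16: θ=176.8° here. β=80, B=89.9. -16/2·(1 − cos(π·0.8899)) = -15.5260 → s = 6.4740
R = R0 + s = 27 + 6.4740 = 33.4740

33.4740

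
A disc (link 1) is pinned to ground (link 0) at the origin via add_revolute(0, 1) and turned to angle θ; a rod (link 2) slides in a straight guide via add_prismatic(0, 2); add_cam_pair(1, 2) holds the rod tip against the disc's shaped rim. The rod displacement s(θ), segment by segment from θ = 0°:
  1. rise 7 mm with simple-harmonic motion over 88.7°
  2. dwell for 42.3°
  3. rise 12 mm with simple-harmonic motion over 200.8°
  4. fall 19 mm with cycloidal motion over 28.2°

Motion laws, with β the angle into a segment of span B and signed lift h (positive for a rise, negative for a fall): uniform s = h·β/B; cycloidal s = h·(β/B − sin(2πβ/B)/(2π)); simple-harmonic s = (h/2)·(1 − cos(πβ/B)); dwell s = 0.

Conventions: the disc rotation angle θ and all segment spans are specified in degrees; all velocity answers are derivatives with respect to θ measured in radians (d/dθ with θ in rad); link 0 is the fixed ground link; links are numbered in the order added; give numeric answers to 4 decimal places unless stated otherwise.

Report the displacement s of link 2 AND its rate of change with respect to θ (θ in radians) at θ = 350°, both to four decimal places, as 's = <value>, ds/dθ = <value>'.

segment 1 (0° to 88.7°, simple-harmonic, h = 7) is passed completely: s = 0.0000 + (7) = 7.0000
segment 2 (88.7° to 131°, dwell): s unchanged at 7.0000
segment 3 (131° to 331.8°, simple-harmonic, h = 12) is passed completely: s = 7.0000 + (12) = 19.0000
θ = 350° falls in segment 4 (331.8° to 360°, cycloidal, h = -19): β = 350 − 331.8 = 18.2°, B = 28.2°; Δs = -19·(0.6454 − sin(2π·0.6454)/(2π)) = -14.6563; s = 19.0000 − 14.6563 = 4.3437
velocity in seg [331.8°–360°] (cycloidal), θ in radians: β = 18.2° = 0.3176 rad, B = 28.2° = 0.4922 rad; ds/dθ = (h/B)(1 − cos(2πβ/B)) = ((-19)/0.4922)(1 − cos(2π·0.6454)) = -62.189091 mm/rad

s = 4.3437, ds/dθ = -62.1891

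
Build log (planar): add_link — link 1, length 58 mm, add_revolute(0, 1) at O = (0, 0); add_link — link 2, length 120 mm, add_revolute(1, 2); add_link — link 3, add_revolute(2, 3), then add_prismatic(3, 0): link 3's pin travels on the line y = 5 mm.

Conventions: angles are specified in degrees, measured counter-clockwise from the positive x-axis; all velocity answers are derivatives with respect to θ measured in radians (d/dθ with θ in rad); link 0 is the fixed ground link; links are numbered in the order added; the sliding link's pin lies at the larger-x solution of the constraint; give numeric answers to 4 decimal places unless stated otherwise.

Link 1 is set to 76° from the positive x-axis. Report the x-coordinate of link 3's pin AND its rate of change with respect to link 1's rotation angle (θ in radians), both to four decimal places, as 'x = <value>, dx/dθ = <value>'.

geometry: r = 58 mm, L = 120 mm, e = 5 mm
crank pin P = (r cos θ, r sin θ) = (14.031470, 56.277152)
h = r sin θ − e = 56.277152 − 5 = 51.277152
x = r cos θ + √(L² − h²) = 14.031470 + 108.492643 = 122.524113
dx/dθ = −r sin θ − h·r cos θ/√(L² − h²) (θ in radians; h = 51.277152) = -62.908881

x = 122.5241, dx/dθ = -62.9089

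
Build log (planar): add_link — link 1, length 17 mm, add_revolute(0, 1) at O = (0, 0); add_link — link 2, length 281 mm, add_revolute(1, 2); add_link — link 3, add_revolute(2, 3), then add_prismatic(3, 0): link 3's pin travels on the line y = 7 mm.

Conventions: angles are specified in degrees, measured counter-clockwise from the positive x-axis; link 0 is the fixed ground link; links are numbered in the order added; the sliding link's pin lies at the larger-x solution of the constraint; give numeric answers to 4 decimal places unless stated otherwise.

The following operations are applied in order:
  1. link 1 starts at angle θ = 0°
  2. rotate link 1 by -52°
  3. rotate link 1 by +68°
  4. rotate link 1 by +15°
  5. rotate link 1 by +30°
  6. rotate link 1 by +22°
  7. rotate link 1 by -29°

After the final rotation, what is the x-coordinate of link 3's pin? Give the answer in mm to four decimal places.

geometry: r = 17 mm, L = 281 mm, e = 7 mm; θ starts at 0°
rotate link 1 by -52°: θ ← 0° -52° = -52°
rotate link 1 by +68°: θ ← -52° +68° = 16°
rotate link 1 by +15°: θ ← 16° +15° = 31°
rotate link 1 by +30°: θ ← 31° +30° = 61°
rotate link 1 by +22°: θ ← 61° +22° = 83°
rotate link 1 by -29°: θ ← 83° -29° = 54°
crank pin P = (r cos θ, r sin θ) = (9.992349, 13.753289)
h = r sin θ − e = 13.753289 − 7 = 6.753289
x = r cos θ + √(L² − h²) = 9.992349 + 280.918837 = 290.911186

290.9112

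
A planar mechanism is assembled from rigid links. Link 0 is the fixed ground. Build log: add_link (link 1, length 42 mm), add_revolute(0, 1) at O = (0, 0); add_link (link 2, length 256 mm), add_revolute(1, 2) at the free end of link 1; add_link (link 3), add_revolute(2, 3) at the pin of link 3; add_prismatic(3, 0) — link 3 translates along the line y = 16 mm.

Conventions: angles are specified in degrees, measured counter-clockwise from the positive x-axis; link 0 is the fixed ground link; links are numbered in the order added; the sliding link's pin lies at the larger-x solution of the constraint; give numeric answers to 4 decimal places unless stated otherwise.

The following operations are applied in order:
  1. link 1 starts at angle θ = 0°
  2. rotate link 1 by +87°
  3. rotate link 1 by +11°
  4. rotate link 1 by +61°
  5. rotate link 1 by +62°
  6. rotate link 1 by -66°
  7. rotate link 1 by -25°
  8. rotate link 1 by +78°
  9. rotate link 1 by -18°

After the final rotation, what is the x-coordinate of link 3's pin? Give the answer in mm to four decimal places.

geometry: r = 42 mm, L = 256 mm, e = 16 mm; θ starts at 0°
rotate link 1 by +87°: θ ← 0° +87° = 87°
rotate link 1 by +11°: θ ← 87° +11° = 98°
rotate link 1 by +61°: θ ← 98° +61° = 159°
rotate link 1 by +62°: θ ← 159° +62° = 221°
rotate link 1 by -66°: θ ← 221° -66° = 155°
rotate link 1 by -25°: θ ← 155° -25° = 130°
rotate link 1 by +78°: θ ← 130° +78° = 208°
rotate link 1 by -18°: θ ← 208° -18° = 190°
crank pin P = (r cos θ, r sin θ) = (-41.361926, -7.293223)
h = r sin θ − e = -7.293223 − 16 = -23.293223
x = r cos θ + √(L² − h²) = -41.361926 + 254.938082 = 213.576157

213.5762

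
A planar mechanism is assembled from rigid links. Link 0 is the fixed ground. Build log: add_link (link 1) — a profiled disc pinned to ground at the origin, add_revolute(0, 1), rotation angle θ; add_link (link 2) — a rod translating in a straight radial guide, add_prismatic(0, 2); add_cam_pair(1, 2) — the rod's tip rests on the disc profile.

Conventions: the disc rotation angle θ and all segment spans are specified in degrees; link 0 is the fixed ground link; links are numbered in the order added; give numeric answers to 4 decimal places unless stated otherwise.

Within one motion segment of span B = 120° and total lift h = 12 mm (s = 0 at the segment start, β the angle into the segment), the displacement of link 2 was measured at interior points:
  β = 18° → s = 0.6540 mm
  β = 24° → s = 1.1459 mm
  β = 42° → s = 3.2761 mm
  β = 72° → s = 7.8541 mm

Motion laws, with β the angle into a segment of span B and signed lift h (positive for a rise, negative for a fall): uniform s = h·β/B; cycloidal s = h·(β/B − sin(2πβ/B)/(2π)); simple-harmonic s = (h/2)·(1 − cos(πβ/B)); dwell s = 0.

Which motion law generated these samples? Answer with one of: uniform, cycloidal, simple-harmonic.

candidates at β/B = r: uniform s = h·r (linear in β); cycloidal s = h·(r − sin(2πr)/(2π)); simple-harmonic s = (h/2)(1 − cos(πr))
β=18°: printed 0.6540 | uniform 1.8000, cycloidal 0.2549, simple-harmonic 0.6540
β=24°: printed 1.1459 | uniform 2.4000, cycloidal 0.5836, simple-harmonic 1.1459
β=42°: printed 3.2761 | uniform 4.2000, cycloidal 2.6549, simple-harmonic 3.2761
β=72°: printed 7.8541 | uniform 7.2000, cycloidal 8.3226, simple-harmonic 7.8541
only one law matches every sample → simple-harmonic

simple-harmonic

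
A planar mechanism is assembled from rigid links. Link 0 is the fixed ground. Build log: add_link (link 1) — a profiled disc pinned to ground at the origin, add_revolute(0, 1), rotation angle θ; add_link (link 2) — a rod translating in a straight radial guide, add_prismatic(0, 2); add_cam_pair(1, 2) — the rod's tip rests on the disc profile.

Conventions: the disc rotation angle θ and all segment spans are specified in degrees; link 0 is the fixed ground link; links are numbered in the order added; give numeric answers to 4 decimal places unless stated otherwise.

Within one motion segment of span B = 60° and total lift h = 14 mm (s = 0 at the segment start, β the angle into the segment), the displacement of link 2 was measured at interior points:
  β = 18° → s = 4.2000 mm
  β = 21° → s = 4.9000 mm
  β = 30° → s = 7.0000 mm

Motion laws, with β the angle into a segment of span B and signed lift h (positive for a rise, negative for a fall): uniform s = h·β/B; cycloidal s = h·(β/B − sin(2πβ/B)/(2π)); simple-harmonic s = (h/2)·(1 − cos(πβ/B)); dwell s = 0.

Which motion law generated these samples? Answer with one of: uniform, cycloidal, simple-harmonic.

candidates at β/B = r: uniform s = h·r (linear in β); cycloidal s = h·(r − sin(2πr)/(2π)); simple-harmonic s = (h/2)(1 − cos(πr))
β=18°: printed 4.2000 | uniform 4.2000, cycloidal 2.0809, simple-harmonic 2.8855
β=21°: printed 4.9000 | uniform 4.9000, cycloidal 3.0974, simple-harmonic 3.8221
β=30°: printed 7.0000 | uniform 7.0000, cycloidal 7.0000, simple-harmonic 7.0000
only one law matches every sample → uniform

uniform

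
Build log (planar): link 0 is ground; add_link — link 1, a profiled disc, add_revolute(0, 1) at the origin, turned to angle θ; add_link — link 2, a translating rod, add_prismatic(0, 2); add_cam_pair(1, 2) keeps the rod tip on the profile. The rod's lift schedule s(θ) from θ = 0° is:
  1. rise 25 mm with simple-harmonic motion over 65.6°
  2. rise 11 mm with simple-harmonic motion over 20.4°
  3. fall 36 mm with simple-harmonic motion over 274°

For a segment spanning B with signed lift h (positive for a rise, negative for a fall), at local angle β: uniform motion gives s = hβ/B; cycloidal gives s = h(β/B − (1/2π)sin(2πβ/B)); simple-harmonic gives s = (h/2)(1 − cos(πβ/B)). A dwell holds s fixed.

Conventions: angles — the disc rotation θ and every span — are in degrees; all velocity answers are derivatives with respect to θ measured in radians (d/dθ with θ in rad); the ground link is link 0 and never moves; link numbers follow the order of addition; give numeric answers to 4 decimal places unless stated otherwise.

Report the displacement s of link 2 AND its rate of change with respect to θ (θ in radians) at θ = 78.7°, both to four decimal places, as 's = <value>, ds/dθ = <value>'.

seg 1 [0°–65.6°] simple-harmonic, h=25: full span → s += 25 → s = 25.0000
seg 2 [65.6°–86°] simple-harmonic, h=11: θ=78.7° here. β=13.1, B=20.4. 11/2·(1 − cos(π·0.6422)) = 7.8755 → s = 32.8755
velocity in seg [65.6°–86°] (simple-harmonic), θ in radians: β = 13.1° = 0.2286 rad, B = 20.4° = 0.3560 rad; ds/dθ = (πh/(2B)) sin(πβ/B) = (π·11/(2·0.3560)) sin(π·0.6422) = 43.769707 mm/rad

s = 32.8755, ds/dθ = 43.7697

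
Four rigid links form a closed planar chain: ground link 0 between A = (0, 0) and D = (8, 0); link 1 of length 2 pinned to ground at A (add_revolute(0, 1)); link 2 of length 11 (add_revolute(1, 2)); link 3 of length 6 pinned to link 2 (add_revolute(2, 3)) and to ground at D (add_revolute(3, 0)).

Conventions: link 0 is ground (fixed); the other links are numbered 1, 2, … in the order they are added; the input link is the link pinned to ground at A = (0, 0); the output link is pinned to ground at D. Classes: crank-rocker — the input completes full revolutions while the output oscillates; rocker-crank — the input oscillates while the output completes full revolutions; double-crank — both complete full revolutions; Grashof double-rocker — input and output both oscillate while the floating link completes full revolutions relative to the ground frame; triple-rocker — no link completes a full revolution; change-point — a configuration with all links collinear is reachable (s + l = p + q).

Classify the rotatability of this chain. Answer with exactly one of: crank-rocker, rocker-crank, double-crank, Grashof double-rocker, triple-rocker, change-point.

lengths: ground=8, input=2, coupler=11, output=6
sorted: s=2 (shortest), l=11 (longest), p+q=14
s + l = 13 vs p + q = 14
s + l < p + q (Grashof) with shortest = input link → crank-rocker

crank-rocker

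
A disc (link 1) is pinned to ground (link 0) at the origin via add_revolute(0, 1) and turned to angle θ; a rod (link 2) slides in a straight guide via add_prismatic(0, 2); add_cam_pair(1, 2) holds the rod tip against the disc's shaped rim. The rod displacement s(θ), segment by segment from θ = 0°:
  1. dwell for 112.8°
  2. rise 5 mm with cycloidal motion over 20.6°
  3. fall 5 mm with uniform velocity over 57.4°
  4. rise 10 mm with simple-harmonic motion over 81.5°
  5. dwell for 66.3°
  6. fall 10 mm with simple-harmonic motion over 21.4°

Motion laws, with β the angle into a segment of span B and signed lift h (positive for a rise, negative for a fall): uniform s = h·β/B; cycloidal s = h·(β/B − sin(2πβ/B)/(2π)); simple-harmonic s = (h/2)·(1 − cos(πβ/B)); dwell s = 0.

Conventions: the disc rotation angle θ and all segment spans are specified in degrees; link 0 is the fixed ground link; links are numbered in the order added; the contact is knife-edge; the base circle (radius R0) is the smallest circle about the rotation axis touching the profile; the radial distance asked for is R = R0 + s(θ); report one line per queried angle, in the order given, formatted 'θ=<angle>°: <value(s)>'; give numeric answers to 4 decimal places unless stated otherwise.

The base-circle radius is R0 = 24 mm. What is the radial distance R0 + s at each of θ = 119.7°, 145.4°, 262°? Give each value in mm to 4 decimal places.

segment 1 (0° to 112.8°, dwell): s unchanged at 0.0000
θ = 119.7° falls in segment 2 (112.8° to 133.4°, cycloidal, h = 5): β = 119.7 − 112.8 = 6.9°, B = 20.6°; Δs = 5·(0.3350 − sin(2π·0.3350)/(2π)) = 0.9897; s = 0.0000 + 0.9897 = 0.9897
segment 2 (112.8° to 133.4°, cycloidal, h = 5) is passed completely: s = 0.0000 + (5) = 5.0000
θ = 145.4° falls in segment 3 (133.4° to 190.8°, uniform, h = -5): β = 145.4 − 133.4 = 12°, B = 57.4°; Δs = -5·12/57.4 = -1.0453; s = 5.0000 − 1.0453 = 3.9547
segment 3 (133.4° to 190.8°, uniform, h = -5) is passed completely: s = 5.0000 + (-5) = 0.0000
θ = 262° falls in segment 4 (190.8° to 272.3°, simple-harmonic, h = 10): β = 262 − 190.8 = 71.2°, B = 81.5°; Δs = 10/2·(1 − cos(π·0.8736)) = 9.6111; s = 0.0000 + 9.6111 = 9.6111
θ=119.7°: R = R0 + s = 24 + 0.9897 = 24.9897
θ=145.4°: R = R0 + s = 24 + 3.9547 = 27.9547
θ=262°: R = R0 + s = 24 + 9.6111 = 33.6111

θ=119.7°: 24.9897
θ=145.4°: 27.9547
θ=262°: 33.6111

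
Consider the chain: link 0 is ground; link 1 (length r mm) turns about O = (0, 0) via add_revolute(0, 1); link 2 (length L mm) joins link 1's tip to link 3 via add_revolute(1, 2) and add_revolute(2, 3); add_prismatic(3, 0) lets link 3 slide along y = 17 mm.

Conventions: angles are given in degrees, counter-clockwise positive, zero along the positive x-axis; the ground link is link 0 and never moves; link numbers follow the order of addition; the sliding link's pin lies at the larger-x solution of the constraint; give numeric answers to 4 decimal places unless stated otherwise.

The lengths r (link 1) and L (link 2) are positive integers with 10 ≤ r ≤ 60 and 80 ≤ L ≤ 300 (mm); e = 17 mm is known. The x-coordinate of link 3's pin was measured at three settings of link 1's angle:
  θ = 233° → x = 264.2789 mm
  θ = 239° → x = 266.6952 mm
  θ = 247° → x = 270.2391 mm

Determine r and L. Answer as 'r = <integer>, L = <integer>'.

constraint per measurement: (x − r cos θ)² + (r sin θ − e)² = L²
subtracting the θ₁ and θ₂ equations cancels the r² and L² terms:
r = (x₁² − x₂²) / (2[(x₁cos θ₁ + e sin θ₁) − (x₂cos θ₂ + e sin θ₂)]) = 30.9995 → r = 31
L² = (x₁ − r cos θ₁)² + (r sin θ₁ − e)² = 81796.0136 → L = 286.0000 → L = 286
check at θ₃=247°: x = 270.2391 (printed 270.2391) ✓

r = 31, L = 286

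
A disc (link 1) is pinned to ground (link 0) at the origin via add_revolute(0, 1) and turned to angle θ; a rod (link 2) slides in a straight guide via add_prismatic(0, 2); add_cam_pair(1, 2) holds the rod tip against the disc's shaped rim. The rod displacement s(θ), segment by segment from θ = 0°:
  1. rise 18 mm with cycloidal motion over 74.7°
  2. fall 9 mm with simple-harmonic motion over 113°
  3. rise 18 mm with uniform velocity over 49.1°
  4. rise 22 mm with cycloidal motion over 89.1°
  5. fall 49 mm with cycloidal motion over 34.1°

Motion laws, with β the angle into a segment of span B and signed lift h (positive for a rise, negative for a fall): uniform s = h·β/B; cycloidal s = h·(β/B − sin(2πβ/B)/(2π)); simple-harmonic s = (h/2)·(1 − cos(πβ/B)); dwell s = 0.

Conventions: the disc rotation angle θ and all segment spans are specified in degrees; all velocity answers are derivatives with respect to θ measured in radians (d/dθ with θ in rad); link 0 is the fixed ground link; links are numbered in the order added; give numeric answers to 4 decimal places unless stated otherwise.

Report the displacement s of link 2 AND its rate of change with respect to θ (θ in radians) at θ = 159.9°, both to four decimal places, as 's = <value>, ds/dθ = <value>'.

segment 1 (0° to 74.7°, cycloidal, h = 18) is passed completely: s = 0.0000 + (18) = 18.0000
θ = 159.9° falls in segment 2 (74.7° to 187.7°, simple-harmonic, h = -9): β = 159.9 − 74.7 = 85.2°, B = 113°; Δs = -9/2·(1 − cos(π·0.7540)) = -7.7215; s = 18.0000 − 7.7215 = 10.2785
velocity in seg [74.7°–187.7°] (simple-harmonic), θ in radians: β = 85.2° = 1.4870 rad, B = 113° = 1.9722 rad; ds/dθ = (πh/(2B)) sin(πβ/B) = (π·(-9)/(2·1.9722)) sin(π·0.7540) = -5.004834 mm/rad

s = 10.2785, ds/dθ = -5.0048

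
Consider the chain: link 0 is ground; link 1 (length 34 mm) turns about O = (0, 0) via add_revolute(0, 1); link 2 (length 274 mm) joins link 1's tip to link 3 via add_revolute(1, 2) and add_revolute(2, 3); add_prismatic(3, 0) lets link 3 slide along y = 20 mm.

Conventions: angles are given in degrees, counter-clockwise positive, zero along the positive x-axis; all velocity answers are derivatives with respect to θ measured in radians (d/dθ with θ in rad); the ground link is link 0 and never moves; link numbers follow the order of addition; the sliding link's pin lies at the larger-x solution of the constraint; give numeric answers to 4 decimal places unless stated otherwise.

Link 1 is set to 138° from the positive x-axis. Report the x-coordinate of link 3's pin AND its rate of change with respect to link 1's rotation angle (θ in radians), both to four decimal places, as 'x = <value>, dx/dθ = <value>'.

geometry: r = 34 mm, L = 274 mm, e = 20 mm
crank pin P = (r cos θ, r sin θ) = (-25.266924, 22.750441)
h = r sin θ − e = 22.750441 − 20 = 2.750441
x = r cos θ + √(L² − h²) = -25.266924 + 273.986195 = 248.719271
dx/dθ = −r sin θ − h·r cos θ/√(L² − h²) (θ in radians; h = 2.750441) = -22.496796

x = 248.7193, dx/dθ = -22.4968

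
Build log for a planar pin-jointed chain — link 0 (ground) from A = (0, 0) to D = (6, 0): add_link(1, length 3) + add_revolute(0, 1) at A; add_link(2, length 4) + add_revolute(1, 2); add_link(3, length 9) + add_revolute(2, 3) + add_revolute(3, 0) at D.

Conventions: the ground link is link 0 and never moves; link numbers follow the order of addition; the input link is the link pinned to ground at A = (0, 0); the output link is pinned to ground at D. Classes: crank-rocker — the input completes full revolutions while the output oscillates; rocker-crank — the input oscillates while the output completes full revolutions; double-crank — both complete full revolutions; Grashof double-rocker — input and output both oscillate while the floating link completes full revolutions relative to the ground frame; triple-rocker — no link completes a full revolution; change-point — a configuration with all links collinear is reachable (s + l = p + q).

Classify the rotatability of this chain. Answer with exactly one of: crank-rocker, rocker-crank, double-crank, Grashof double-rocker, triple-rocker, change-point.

lengths: ground=6, input=3, coupler=4, output=9
sorted: s=3 (shortest), l=9 (longest), p+q=10
s + l = 12 vs p + q = 10
s + l > p + q → non-Grashof → no link fully rotates → triple-rocker

triple-rocker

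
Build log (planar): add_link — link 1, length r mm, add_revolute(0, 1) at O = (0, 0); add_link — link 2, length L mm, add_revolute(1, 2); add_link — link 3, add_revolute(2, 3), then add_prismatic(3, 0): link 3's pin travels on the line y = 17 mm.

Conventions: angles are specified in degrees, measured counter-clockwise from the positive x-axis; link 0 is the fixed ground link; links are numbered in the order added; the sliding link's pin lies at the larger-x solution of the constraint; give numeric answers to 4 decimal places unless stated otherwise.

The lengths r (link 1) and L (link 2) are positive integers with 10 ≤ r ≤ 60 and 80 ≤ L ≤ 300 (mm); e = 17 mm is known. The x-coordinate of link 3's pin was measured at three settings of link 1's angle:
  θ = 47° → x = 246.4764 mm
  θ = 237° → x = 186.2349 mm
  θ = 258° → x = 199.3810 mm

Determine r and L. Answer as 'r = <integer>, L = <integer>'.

constraint per measurement: (x − r cos θ)² + (r sin θ − e)² = L²
subtracting the θ₁ and θ₂ equations cancels the r² and L² terms:
r = (x₁² − x₂²) / (2[(x₁cos θ₁ + e sin θ₁) − (x₂cos θ₂ + e sin θ₂)]) = 44.0000 → r = 44
L² = (x₁ − r cos θ₁)² + (r sin θ₁ − e)² = 47089.0186 → L = 217.0000 → L = 217
check at θ₃=258°: x = 199.3810 (printed 199.3810) ✓

r = 44, L = 217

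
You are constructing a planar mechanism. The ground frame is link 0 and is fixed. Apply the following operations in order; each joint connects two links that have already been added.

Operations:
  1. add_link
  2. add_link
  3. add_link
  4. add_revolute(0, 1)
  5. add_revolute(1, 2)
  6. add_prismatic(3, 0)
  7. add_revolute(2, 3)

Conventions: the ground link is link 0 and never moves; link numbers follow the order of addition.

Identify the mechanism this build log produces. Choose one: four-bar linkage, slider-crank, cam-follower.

links: 4 (incl. ground); joints: 3 revolute, 1 prismatic, 0 higher (cam) pair, forming one closed loop
4 links, 3 revolutes + 1 prismatic in one loop → slider-crank

slider-crank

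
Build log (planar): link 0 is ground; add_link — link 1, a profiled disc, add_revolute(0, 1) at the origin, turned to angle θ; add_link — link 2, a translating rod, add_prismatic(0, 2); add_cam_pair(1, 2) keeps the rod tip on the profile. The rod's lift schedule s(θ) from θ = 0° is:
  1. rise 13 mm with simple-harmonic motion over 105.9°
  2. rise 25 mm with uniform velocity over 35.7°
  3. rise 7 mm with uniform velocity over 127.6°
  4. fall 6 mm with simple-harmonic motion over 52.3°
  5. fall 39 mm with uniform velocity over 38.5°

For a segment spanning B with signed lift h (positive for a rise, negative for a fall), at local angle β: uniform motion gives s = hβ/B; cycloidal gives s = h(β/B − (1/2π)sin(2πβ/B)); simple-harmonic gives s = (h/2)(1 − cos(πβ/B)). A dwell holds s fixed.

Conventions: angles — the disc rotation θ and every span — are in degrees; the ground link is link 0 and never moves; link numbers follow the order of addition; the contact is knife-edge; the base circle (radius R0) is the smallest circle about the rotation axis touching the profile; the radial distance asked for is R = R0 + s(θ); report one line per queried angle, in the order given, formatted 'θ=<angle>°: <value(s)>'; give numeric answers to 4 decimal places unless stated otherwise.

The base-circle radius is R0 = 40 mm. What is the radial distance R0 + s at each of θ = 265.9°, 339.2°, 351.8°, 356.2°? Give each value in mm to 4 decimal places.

seg 1 [0°–105.9°] simple-harmonic, h=13: full span → s += 13 → s = 13.0000
seg 2 [105.9°–141.6°] uniform, h=25: full span → s += 25 → s = 38.0000
seg 3 [141.6°–269.2°] uniform, h=7: θ=265.9° here. β=124.3, B=127.6. 7·124.3/127.6 = 6.8190 → s = 44.8190
seg 3 [141.6°–269.2°] uniform, h=7: full span → s += 7 → s = 45.0000
seg 4 [269.2°–321.5°] simple-harmonic, h=-6: full span → s += -6 → s = 39.0000
seg 5 [321.5°–360°] uniform, h=-39: θ=339.2° here. β=17.7, B=38.5. -39·17.7/38.5 = -17.9299 → s = 21.0701
seg 5 [321.5°–360°] uniform, h=-39: θ=351.8° here. β=30.3, B=38.5. -39·30.3/38.5 = -30.6935 → s = 8.3065
seg 5 [321.5°–360°] uniform, h=-39: θ=356.2° here. β=34.7, B=38.5. -39·34.7/38.5 = -35.1506 → s = 3.8494
θ=265.9°: R = R0 + s = 40 + 44.8190 = 84.8190
θ=339.2°: R = R0 + s = 40 + 21.0701 = 61.0701
θ=351.8°: R = R0 + s = 40 + 8.3065 = 48.3065
θ=356.2°: R = R0 + s = 40 + 3.8494 = 43.8494

θ=265.9°: 84.8190
θ=339.2°: 61.0701
θ=351.8°: 48.3065
θ=356.2°: 43.8494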